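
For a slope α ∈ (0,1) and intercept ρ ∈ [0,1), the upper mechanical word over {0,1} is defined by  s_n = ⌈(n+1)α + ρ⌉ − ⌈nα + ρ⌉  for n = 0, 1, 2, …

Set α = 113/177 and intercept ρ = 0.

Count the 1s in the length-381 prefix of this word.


#1s = Σ_{n=0}^{380} s_n = Σ_{n=0}^{380} (⌈(n+1)α+ρ⌉ − ⌈nα+ρ⌉)
the sum telescopes: every ⌈nα+ρ⌉ with 0 < n < 381 appears once with + and once with −, leaving ⌈381α+ρ⌉ − ⌈0·α+ρ⌉
381α + ρ = (381·113) / 177 = 43053/177
ρ = 0/177
⌈43053/177⌉ = 244,  ⌈0/177⌉ = 0
#1s = 244 − 0 = 244

244


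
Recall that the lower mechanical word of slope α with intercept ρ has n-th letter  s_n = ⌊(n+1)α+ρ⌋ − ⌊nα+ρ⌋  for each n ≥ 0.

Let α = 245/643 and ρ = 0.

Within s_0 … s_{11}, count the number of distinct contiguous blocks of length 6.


6

t_n = ⌊(n·245)/643⌋ for n = 0 … 12:
  n=0…9: ⌊0/643⌋=0 ⌊245/643⌋=0 ⌊490/643⌋=0 ⌊735/643⌋=1 ⌊980/643⌋=1 ⌊1225/643⌋=1 ⌊1470/643⌋=2 ⌊1715/643⌋=2 ⌊1960/643⌋=3 ⌊2205/643⌋=3
  n=10…12: ⌊2450/643⌋=3 ⌊2695/643⌋=4 ⌊2940/643⌋=4
s_n = t_(n+1) − t_n for n = 0 … 11 gives
prefix = 001001010010
slide a length-6 window over [0..5] … [6..11] (7 windows); first occurrence of each distinct factor:
  [  0..  5] 001001
  [  1..  6] 010010
  [  2..  7] 100101
  [  3..  8] 001010
  [  4..  9] 010100
  [  5.. 10] 101001
  (the other 1 window repeats one of these)
distinct factors: {001001, 001010, 010010, 010100, 100101, 101001}
count = 6  (Sturmian bound for length 6 is 7)


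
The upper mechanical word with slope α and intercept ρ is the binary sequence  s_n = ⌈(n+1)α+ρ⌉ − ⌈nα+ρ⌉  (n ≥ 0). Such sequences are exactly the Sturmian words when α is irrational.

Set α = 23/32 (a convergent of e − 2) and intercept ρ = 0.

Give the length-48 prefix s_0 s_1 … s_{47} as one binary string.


111011101101110110111011011101101110111011011101

n=0: ⌈(1·23)/32⌉ − ⌈(0·23)/32⌉ = ⌈23/32⌉ − ⌈0/32⌉ = 1 − 0 = 1
n=1: ⌈(2·23)/32⌉ − ⌈(1·23)/32⌉ = ⌈46/32⌉ − ⌈23/32⌉ = 2 − 1 = 1
n=2: ⌈(3·23)/32⌉ − ⌈(2·23)/32⌉ = ⌈69/32⌉ − ⌈46/32⌉ = 3 − 2 = 1
n=3: ⌈(4·23)/32⌉ − ⌈(3·23)/32⌉ = ⌈92/32⌉ − ⌈69/32⌉ = 3 − 3 = 0
n=4: ⌈(5·23)/32⌉ − ⌈(4·23)/32⌉ = ⌈115/32⌉ − ⌈92/32⌉ = 4 − 3 = 1
n=5: ⌈(6·23)/32⌉ − ⌈(5·23)/32⌉ = ⌈138/32⌉ − ⌈115/32⌉ = 5 − 4 = 1
n=6: ⌈(7·23)/32⌉ − ⌈(6·23)/32⌉ = ⌈161/32⌉ − ⌈138/32⌉ = 6 − 5 = 1
n=7: ⌈(8·23)/32⌉ − ⌈(7·23)/32⌉ = ⌈184/32⌉ − ⌈161/32⌉ = 6 − 6 = 0
n=8: ⌈(9·23)/32⌉ − ⌈(8·23)/32⌉ = ⌈207/32⌉ − ⌈184/32⌉ = 7 − 6 = 1
n=9: ⌈(10·23)/32⌉ − ⌈(9·23)/32⌉ = ⌈230/32⌉ − ⌈207/32⌉ = 8 − 7 = 1
n=10: ⌈(11·23)/32⌉ − ⌈(10·23)/32⌉ = ⌈253/32⌉ − ⌈230/32⌉ = 8 − 8 = 0
n=11: ⌈(12·23)/32⌉ − ⌈(11·23)/32⌉ = ⌈276/32⌉ − ⌈253/32⌉ = 9 − 8 = 1
n=12: ⌈(13·23)/32⌉ − ⌈(12·23)/32⌉ = ⌈299/32⌉ − ⌈276/32⌉ = 10 − 9 = 1
n=13: ⌈(14·23)/32⌉ − ⌈(13·23)/32⌉ = ⌈322/32⌉ − ⌈299/32⌉ = 11 − 10 = 1
n=14: ⌈(15·23)/32⌉ − ⌈(14·23)/32⌉ = ⌈345/32⌉ − ⌈322/32⌉ = 11 − 11 = 0
n=15: ⌈(16·23)/32⌉ − ⌈(15·23)/32⌉ = ⌈368/32⌉ − ⌈345/32⌉ = 12 − 11 = 1
n=16: ⌈(17·23)/32⌉ − ⌈(16·23)/32⌉ = ⌈391/32⌉ − ⌈368/32⌉ = 13 − 12 = 1
n=17: ⌈(18·23)/32⌉ − ⌈(17·23)/32⌉ = ⌈414/32⌉ − ⌈391/32⌉ = 13 − 13 = 0
n=18: ⌈(19·23)/32⌉ − ⌈(18·23)/32⌉ = ⌈437/32⌉ − ⌈414/32⌉ = 14 − 13 = 1
n=19: ⌈(20·23)/32⌉ − ⌈(19·23)/32⌉ = ⌈460/32⌉ − ⌈437/32⌉ = 15 − 14 = 1
n=20: ⌈(21·23)/32⌉ − ⌈(20·23)/32⌉ = ⌈483/32⌉ − ⌈460/32⌉ = 16 − 15 = 1
n=21: ⌈(22·23)/32⌉ − ⌈(21·23)/32⌉ = ⌈506/32⌉ − ⌈483/32⌉ = 16 − 16 = 0
n=22: ⌈(23·23)/32⌉ − ⌈(22·23)/32⌉ = ⌈529/32⌉ − ⌈506/32⌉ = 17 − 16 = 1
n=23: ⌈(24·23)/32⌉ − ⌈(23·23)/32⌉ = ⌈552/32⌉ − ⌈529/32⌉ = 18 − 17 = 1
n=24: ⌈(25·23)/32⌉ − ⌈(24·23)/32⌉ = ⌈575/32⌉ − ⌈552/32⌉ = 18 − 18 = 0
n=25: ⌈(26·23)/32⌉ − ⌈(25·23)/32⌉ = ⌈598/32⌉ − ⌈575/32⌉ = 19 − 18 = 1
n=26: ⌈(27·23)/32⌉ − ⌈(26·23)/32⌉ = ⌈621/32⌉ − ⌈598/32⌉ = 20 − 19 = 1
n=27: ⌈(28·23)/32⌉ − ⌈(27·23)/32⌉ = ⌈644/32⌉ − ⌈621/32⌉ = 21 − 20 = 1
n=28: ⌈(29·23)/32⌉ − ⌈(28·23)/32⌉ = ⌈667/32⌉ − ⌈644/32⌉ = 21 − 21 = 0
n=29: ⌈(30·23)/32⌉ − ⌈(29·23)/32⌉ = ⌈690/32⌉ − ⌈667/32⌉ = 22 − 21 = 1
n=30: ⌈(31·23)/32⌉ − ⌈(30·23)/32⌉ = ⌈713/32⌉ − ⌈690/32⌉ = 23 − 22 = 1
n=31: ⌈(32·23)/32⌉ − ⌈(31·23)/32⌉ = ⌈736/32⌉ − ⌈713/32⌉ = 23 − 23 = 0
n=32: ⌈(33·23)/32⌉ − ⌈(32·23)/32⌉ = ⌈759/32⌉ − ⌈736/32⌉ = 24 − 23 = 1
n=33: ⌈(34·23)/32⌉ − ⌈(33·23)/32⌉ = ⌈782/32⌉ − ⌈759/32⌉ = 25 − 24 = 1
n=34: ⌈(35·23)/32⌉ − ⌈(34·23)/32⌉ = ⌈805/32⌉ − ⌈782/32⌉ = 26 − 25 = 1
n=35: ⌈(36·23)/32⌉ − ⌈(35·23)/32⌉ = ⌈828/32⌉ − ⌈805/32⌉ = 26 − 26 = 0
n=36: ⌈(37·23)/32⌉ − ⌈(36·23)/32⌉ = ⌈851/32⌉ − ⌈828/32⌉ = 27 − 26 = 1
n=37: ⌈(38·23)/32⌉ − ⌈(37·23)/32⌉ = ⌈874/32⌉ − ⌈851/32⌉ = 28 − 27 = 1
n=38: ⌈(39·23)/32⌉ − ⌈(38·23)/32⌉ = ⌈897/32⌉ − ⌈874/32⌉ = 29 − 28 = 1
n=39: ⌈(40·23)/32⌉ − ⌈(39·23)/32⌉ = ⌈920/32⌉ − ⌈897/32⌉ = 29 − 29 = 0
n=40: ⌈(41·23)/32⌉ − ⌈(40·23)/32⌉ = ⌈943/32⌉ − ⌈920/32⌉ = 30 − 29 = 1
n=41: ⌈(42·23)/32⌉ − ⌈(41·23)/32⌉ = ⌈966/32⌉ − ⌈943/32⌉ = 31 − 30 = 1
n=42: ⌈(43·23)/32⌉ − ⌈(42·23)/32⌉ = ⌈989/32⌉ − ⌈966/32⌉ = 31 − 31 = 0
n=43: ⌈(44·23)/32⌉ − ⌈(43·23)/32⌉ = ⌈1012/32⌉ − ⌈989/32⌉ = 32 − 31 = 1
n=44: ⌈(45·23)/32⌉ − ⌈(44·23)/32⌉ = ⌈1035/32⌉ − ⌈1012/32⌉ = 33 − 32 = 1
n=45: ⌈(46·23)/32⌉ − ⌈(45·23)/32⌉ = ⌈1058/32⌉ − ⌈1035/32⌉ = 34 − 33 = 1
n=46: ⌈(47·23)/32⌉ − ⌈(46·23)/32⌉ = ⌈1081/32⌉ − ⌈1058/32⌉ = 34 − 34 = 0
n=47: ⌈(48·23)/32⌉ − ⌈(47·23)/32⌉ = ⌈1104/32⌉ − ⌈1081/32⌉ = 35 − 34 = 1


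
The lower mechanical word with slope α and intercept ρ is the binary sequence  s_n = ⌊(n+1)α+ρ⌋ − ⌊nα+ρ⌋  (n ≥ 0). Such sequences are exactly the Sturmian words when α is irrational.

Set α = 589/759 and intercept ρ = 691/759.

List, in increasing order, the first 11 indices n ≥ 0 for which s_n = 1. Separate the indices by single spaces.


n=0: ⌊1280/759⌋−⌊691/759⌋ = 1−0 = 1  ← one
n=1: ⌊1869/759⌋−⌊1280/759⌋ = 2−1 = 1  ← one
n=2: ⌊2458/759⌋−⌊1869/759⌋ = 3−2 = 1  ← one
n=3: ⌊3047/759⌋−⌊2458/759⌋ = 4−3 = 1  ← one
n=4: ⌊3636/759⌋−⌊3047/759⌋ = 4−4 = 0
n=5: ⌊4225/759⌋−⌊3636/759⌋ = 5−4 = 1  ← one
n=6: ⌊4814/759⌋−⌊4225/759⌋ = 6−5 = 1  ← one
n=7: ⌊5403/759⌋−⌊4814/759⌋ = 7−6 = 1  ← one
n=8: ⌊5992/759⌋−⌊5403/759⌋ = 7−7 = 0
n=9: ⌊6581/759⌋−⌊5992/759⌋ = 8−7 = 1  ← one
n=10: ⌊7170/759⌋−⌊6581/759⌋ = 9−8 = 1  ← one
n=11: ⌊7759/759⌋−⌊7170/759⌋ = 10−9 = 1  ← one
n=12: ⌊8348/759⌋−⌊7759/759⌋ = 10−10 = 0
n=13: ⌊8937/759⌋−⌊8348/759⌋ = 11−10 = 1  ← one
positions of the first 11 ones: 0 1 2 3 5 6 7 9 10 11 13

0 1 2 3 5 6 7 9 10 11 13


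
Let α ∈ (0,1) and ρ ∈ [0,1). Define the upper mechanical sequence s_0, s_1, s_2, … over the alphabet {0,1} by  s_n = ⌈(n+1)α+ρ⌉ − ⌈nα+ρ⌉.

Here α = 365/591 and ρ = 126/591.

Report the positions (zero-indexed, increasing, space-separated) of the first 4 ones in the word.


1 2 4 6

n=0: ⌈491/591⌉−⌈126/591⌉ = 1−1 = 0
n=1: ⌈856/591⌉−⌈491/591⌉ = 2−1 = 1  ← one
n=2: ⌈1221/591⌉−⌈856/591⌉ = 3−2 = 1  ← one
n=3: ⌈1586/591⌉−⌈1221/591⌉ = 3−3 = 0
n=4: ⌈1951/591⌉−⌈1586/591⌉ = 4−3 = 1  ← one
n=5: ⌈2316/591⌉−⌈1951/591⌉ = 4−4 = 0
n=6: ⌈2681/591⌉−⌈2316/591⌉ = 5−4 = 1  ← one
positions of the first 4 ones: 1 2 4 6


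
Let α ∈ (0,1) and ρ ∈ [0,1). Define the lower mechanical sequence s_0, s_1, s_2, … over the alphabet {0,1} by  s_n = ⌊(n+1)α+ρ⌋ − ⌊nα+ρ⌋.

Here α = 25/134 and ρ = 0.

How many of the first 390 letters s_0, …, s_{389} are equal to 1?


#1s = Σ_{n=0}^{389} s_n = Σ_{n=0}^{389} (⌊(n+1)α+ρ⌋ − ⌊nα+ρ⌋)
the sum telescopes: every ⌊nα+ρ⌋ with 0 < n < 390 appears once with + and once with −, leaving ⌊390α+ρ⌋ − ⌊0·α+ρ⌋
390α + ρ = (390·25) / 134 = 9750/134
ρ = 0/134
⌊9750/134⌋ = 72,  ⌊0/134⌋ = 0
#1s = 72 − 0 = 72

72


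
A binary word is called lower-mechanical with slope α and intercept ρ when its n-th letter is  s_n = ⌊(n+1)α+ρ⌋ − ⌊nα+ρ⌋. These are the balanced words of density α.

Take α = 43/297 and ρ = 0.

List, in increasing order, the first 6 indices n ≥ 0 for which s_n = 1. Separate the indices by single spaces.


n=0: ⌊43/297⌋−⌊0/297⌋ = 0−0 = 0
n=1: ⌊86/297⌋−⌊43/297⌋ = 0−0 = 0
n=2: ⌊129/297⌋−⌊86/297⌋ = 0−0 = 0
n=3: ⌊172/297⌋−⌊129/297⌋ = 0−0 = 0
n=4: ⌊215/297⌋−⌊172/297⌋ = 0−0 = 0
n=5: ⌊258/297⌋−⌊215/297⌋ = 0−0 = 0
n=6: ⌊301/297⌋−⌊258/297⌋ = 1−0 = 1  ← one
n=7: ⌊344/297⌋−⌊301/297⌋ = 1−1 = 0
n=8: ⌊387/297⌋−⌊344/297⌋ = 1−1 = 0
n=9: ⌊430/297⌋−⌊387/297⌋ = 1−1 = 0
n=10: ⌊473/297⌋−⌊430/297⌋ = 1−1 = 0
n=11: ⌊516/297⌋−⌊473/297⌋ = 1−1 = 0
n=12: ⌊559/297⌋−⌊516/297⌋ = 1−1 = 0
n=13: ⌊602/297⌋−⌊559/297⌋ = 2−1 = 1  ← one
n=14: ⌊645/297⌋−⌊602/297⌋ = 2−2 = 0
n=15: ⌊688/297⌋−⌊645/297⌋ = 2−2 = 0
n=16: ⌊731/297⌋−⌊688/297⌋ = 2−2 = 0
n=17: ⌊774/297⌋−⌊731/297⌋ = 2−2 = 0
n=18: ⌊817/297⌋−⌊774/297⌋ = 2−2 = 0
n=19: ⌊860/297⌋−⌊817/297⌋ = 2−2 = 0
n=20: ⌊903/297⌋−⌊860/297⌋ = 3−2 = 1  ← one
n=21: ⌊946/297⌋−⌊903/297⌋ = 3−3 = 0
n=22: ⌊989/297⌋−⌊946/297⌋ = 3−3 = 0
n=23: ⌊1032/297⌋−⌊989/297⌋ = 3−3 = 0
n=24: ⌊1075/297⌋−⌊1032/297⌋ = 3−3 = 0
n=25: ⌊1118/297⌋−⌊1075/297⌋ = 3−3 = 0
n=26: ⌊1161/297⌋−⌊1118/297⌋ = 3−3 = 0
n=27: ⌊1204/297⌋−⌊1161/297⌋ = 4−3 = 1  ← one
n=28: ⌊1247/297⌋−⌊1204/297⌋ = 4−4 = 0
n=29: ⌊1290/297⌋−⌊1247/297⌋ = 4−4 = 0
n=30: ⌊1333/297⌋−⌊1290/297⌋ = 4−4 = 0
n=31: ⌊1376/297⌋−⌊1333/297⌋ = 4−4 = 0
n=32: ⌊1419/297⌋−⌊1376/297⌋ = 4−4 = 0
n=33: ⌊1462/297⌋−⌊1419/297⌋ = 4−4 = 0
n=34: ⌊1505/297⌋−⌊1462/297⌋ = 5−4 = 1  ← one
n=35: ⌊1548/297⌋−⌊1505/297⌋ = 5−5 = 0
n=36: ⌊1591/297⌋−⌊1548/297⌋ = 5−5 = 0
n=37: ⌊1634/297⌋−⌊1591/297⌋ = 5−5 = 0
n=38: ⌊1677/297⌋−⌊1634/297⌋ = 5−5 = 0
n=39: ⌊1720/297⌋−⌊1677/297⌋ = 5−5 = 0
n=40: ⌊1763/297⌋−⌊1720/297⌋ = 5−5 = 0
n=41: ⌊1806/297⌋−⌊1763/297⌋ = 6−5 = 1  ← one
positions of the first 6 ones: 6 13 20 27 34 41

6 13 20 27 34 41


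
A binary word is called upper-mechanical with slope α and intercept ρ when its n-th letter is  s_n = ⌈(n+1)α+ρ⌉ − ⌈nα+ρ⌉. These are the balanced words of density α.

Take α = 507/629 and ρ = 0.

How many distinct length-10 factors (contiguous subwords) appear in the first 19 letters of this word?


6

t_n = ⌈(n·507)/629⌉ for n = 0 … 19:
  n=0…9: ⌈0/629⌉=0 ⌈507/629⌉=1 ⌈1014/629⌉=2 ⌈1521/629⌉=3 ⌈2028/629⌉=4 ⌈2535/629⌉=5 ⌈3042/629⌉=5 ⌈3549/629⌉=6 ⌈4056/629⌉=7 ⌈4563/629⌉=8
  n=10…19: ⌈5070/629⌉=9 ⌈5577/629⌉=9 ⌈6084/629⌉=10 ⌈6591/629⌉=11 ⌈7098/629⌉=12 ⌈7605/629⌉=13 ⌈8112/629⌉=13 ⌈8619/629⌉=14 ⌈9126/629⌉=15 ⌈9633/629⌉=16
s_n = t_(n+1) − t_n for n = 0 … 18 gives
prefix = 1111101111011110111
slide a length-10 window over [0..9] … [9..18] (10 windows); first occurrence of each distinct factor:
  [  0..  9] 1111101111
  [  1.. 10] 1111011110
  [  2.. 11] 1110111101
  [  3.. 12] 1101111011
  [  4.. 13] 1011110111
  [  5.. 14] 0111101111
  (the other 4 windows repeat one of these)
distinct factors: {0111101111, 1011110111, 1101111011, 1110111101, 1111011110, 1111101111}
count = 6  (Sturmian bound for length 10 is 11)


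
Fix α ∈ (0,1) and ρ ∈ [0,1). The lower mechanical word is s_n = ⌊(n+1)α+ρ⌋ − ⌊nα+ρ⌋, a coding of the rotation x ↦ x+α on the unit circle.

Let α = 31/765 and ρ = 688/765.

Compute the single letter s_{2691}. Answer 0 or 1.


0

(n+1)α + ρ = (2692·31 + 688) / 765 = 84140/765
nα + ρ     = (2691·31 + 688) / 765 = 84109/765
⌊84140/765⌋ = 109,  ⌊84109/765⌋ = 109
s_{2691} = 109 − 109 = 0


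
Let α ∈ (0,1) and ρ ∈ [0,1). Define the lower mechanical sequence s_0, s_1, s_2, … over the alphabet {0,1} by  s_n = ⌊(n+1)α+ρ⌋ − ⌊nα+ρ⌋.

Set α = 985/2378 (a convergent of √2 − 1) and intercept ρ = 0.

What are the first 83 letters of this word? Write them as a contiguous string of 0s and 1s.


n=0: ⌊(1·985)/2378⌋ − ⌊(0·985)/2378⌋ = ⌊985/2378⌋ − ⌊0/2378⌋ = 0 − 0 = 0
n=1: ⌊(2·985)/2378⌋ − ⌊(1·985)/2378⌋ = ⌊1970/2378⌋ − ⌊985/2378⌋ = 0 − 0 = 0
n=2: ⌊(3·985)/2378⌋ − ⌊(2·985)/2378⌋ = ⌊2955/2378⌋ − ⌊1970/2378⌋ = 1 − 0 = 1
n=3: ⌊(4·985)/2378⌋ − ⌊(3·985)/2378⌋ = ⌊3940/2378⌋ − ⌊2955/2378⌋ = 1 − 1 = 0
n=4: ⌊(5·985)/2378⌋ − ⌊(4·985)/2378⌋ = ⌊4925/2378⌋ − ⌊3940/2378⌋ = 2 − 1 = 1
n=5: ⌊(6·985)/2378⌋ − ⌊(5·985)/2378⌋ = ⌊5910/2378⌋ − ⌊4925/2378⌋ = 2 − 2 = 0
n=6: ⌊(7·985)/2378⌋ − ⌊(6·985)/2378⌋ = ⌊6895/2378⌋ − ⌊5910/2378⌋ = 2 − 2 = 0
n=7: ⌊(8·985)/2378⌋ − ⌊(7·985)/2378⌋ = ⌊7880/2378⌋ − ⌊6895/2378⌋ = 3 − 2 = 1
n=8: ⌊(9·985)/2378⌋ − ⌊(8·985)/2378⌋ = ⌊8865/2378⌋ − ⌊7880/2378⌋ = 3 − 3 = 0
n=9: ⌊(10·985)/2378⌋ − ⌊(9·985)/2378⌋ = ⌊9850/2378⌋ − ⌊8865/2378⌋ = 4 − 3 = 1
n=10: ⌊(11·985)/2378⌋ − ⌊(10·985)/2378⌋ = ⌊10835/2378⌋ − ⌊9850/2378⌋ = 4 − 4 = 0
n=11: ⌊(12·985)/2378⌋ − ⌊(11·985)/2378⌋ = ⌊11820/2378⌋ − ⌊10835/2378⌋ = 4 − 4 = 0
n=12: ⌊(13·985)/2378⌋ − ⌊(12·985)/2378⌋ = ⌊12805/2378⌋ − ⌊11820/2378⌋ = 5 − 4 = 1
n=13: ⌊(14·985)/2378⌋ − ⌊(13·985)/2378⌋ = ⌊13790/2378⌋ − ⌊12805/2378⌋ = 5 − 5 = 0
n=14: ⌊(15·985)/2378⌋ − ⌊(14·985)/2378⌋ = ⌊14775/2378⌋ − ⌊13790/2378⌋ = 6 − 5 = 1
n=15: ⌊(16·985)/2378⌋ − ⌊(15·985)/2378⌋ = ⌊15760/2378⌋ − ⌊14775/2378⌋ = 6 − 6 = 0
n=16: ⌊(17·985)/2378⌋ − ⌊(16·985)/2378⌋ = ⌊16745/2378⌋ − ⌊15760/2378⌋ = 7 − 6 = 1
n=17: ⌊(18·985)/2378⌋ − ⌊(17·985)/2378⌋ = ⌊17730/2378⌋ − ⌊16745/2378⌋ = 7 − 7 = 0
n=18: ⌊(19·985)/2378⌋ − ⌊(18·985)/2378⌋ = ⌊18715/2378⌋ − ⌊17730/2378⌋ = 7 − 7 = 0
n=19: ⌊(20·985)/2378⌋ − ⌊(19·985)/2378⌋ = ⌊19700/2378⌋ − ⌊18715/2378⌋ = 8 − 7 = 1
n=20: ⌊(21·985)/2378⌋ − ⌊(20·985)/2378⌋ = ⌊20685/2378⌋ − ⌊19700/2378⌋ = 8 − 8 = 0
n=21: ⌊(22·985)/2378⌋ − ⌊(21·985)/2378⌋ = ⌊21670/2378⌋ − ⌊20685/2378⌋ = 9 − 8 = 1
n=22: ⌊(23·985)/2378⌋ − ⌊(22·985)/2378⌋ = ⌊22655/2378⌋ − ⌊21670/2378⌋ = 9 − 9 = 0
n=23: ⌊(24·985)/2378⌋ − ⌊(23·985)/2378⌋ = ⌊23640/2378⌋ − ⌊22655/2378⌋ = 9 − 9 = 0
n=24: ⌊(25·985)/2378⌋ − ⌊(24·985)/2378⌋ = ⌊24625/2378⌋ − ⌊23640/2378⌋ = 10 − 9 = 1
n=25: ⌊(26·985)/2378⌋ − ⌊(25·985)/2378⌋ = ⌊25610/2378⌋ − ⌊24625/2378⌋ = 10 − 10 = 0
n=26: ⌊(27·985)/2378⌋ − ⌊(26·985)/2378⌋ = ⌊26595/2378⌋ − ⌊25610/2378⌋ = 11 − 10 = 1
n=27: ⌊(28·985)/2378⌋ − ⌊(27·985)/2378⌋ = ⌊27580/2378⌋ − ⌊26595/2378⌋ = 11 − 11 = 0
n=28: ⌊(29·985)/2378⌋ − ⌊(28·985)/2378⌋ = ⌊28565/2378⌋ − ⌊27580/2378⌋ = 12 − 11 = 1
n=29: ⌊(30·985)/2378⌋ − ⌊(29·985)/2378⌋ = ⌊29550/2378⌋ − ⌊28565/2378⌋ = 12 − 12 = 0
n=30: ⌊(31·985)/2378⌋ − ⌊(30·985)/2378⌋ = ⌊30535/2378⌋ − ⌊29550/2378⌋ = 12 − 12 = 0
n=31: ⌊(32·985)/2378⌋ − ⌊(31·985)/2378⌋ = ⌊31520/2378⌋ − ⌊30535/2378⌋ = 13 − 12 = 1
n=32: ⌊(33·985)/2378⌋ − ⌊(32·985)/2378⌋ = ⌊32505/2378⌋ − ⌊31520/2378⌋ = 13 − 13 = 0
n=33: ⌊(34·985)/2378⌋ − ⌊(33·985)/2378⌋ = ⌊33490/2378⌋ − ⌊32505/2378⌋ = 14 − 13 = 1
n=34: ⌊(35·985)/2378⌋ − ⌊(34·985)/2378⌋ = ⌊34475/2378⌋ − ⌊33490/2378⌋ = 14 − 14 = 0
n=35: ⌊(36·985)/2378⌋ − ⌊(35·985)/2378⌋ = ⌊35460/2378⌋ − ⌊34475/2378⌋ = 14 − 14 = 0
n=36: ⌊(37·985)/2378⌋ − ⌊(36·985)/2378⌋ = ⌊36445/2378⌋ − ⌊35460/2378⌋ = 15 − 14 = 1
n=37: ⌊(38·985)/2378⌋ − ⌊(37·985)/2378⌋ = ⌊37430/2378⌋ − ⌊36445/2378⌋ = 15 − 15 = 0
n=38: ⌊(39·985)/2378⌋ − ⌊(38·985)/2378⌋ = ⌊38415/2378⌋ − ⌊37430/2378⌋ = 16 − 15 = 1
n=39: ⌊(40·985)/2378⌋ − ⌊(39·985)/2378⌋ = ⌊39400/2378⌋ − ⌊38415/2378⌋ = 16 − 16 = 0
n=40: ⌊(41·985)/2378⌋ − ⌊(40·985)/2378⌋ = ⌊40385/2378⌋ − ⌊39400/2378⌋ = 16 − 16 = 0
n=41: ⌊(42·985)/2378⌋ − ⌊(41·985)/2378⌋ = ⌊41370/2378⌋ − ⌊40385/2378⌋ = 17 − 16 = 1
n=42: ⌊(43·985)/2378⌋ − ⌊(42·985)/2378⌋ = ⌊42355/2378⌋ − ⌊41370/2378⌋ = 17 − 17 = 0
n=43: ⌊(44·985)/2378⌋ − ⌊(43·985)/2378⌋ = ⌊43340/2378⌋ − ⌊42355/2378⌋ = 18 − 17 = 1
n=44: ⌊(45·985)/2378⌋ − ⌊(44·985)/2378⌋ = ⌊44325/2378⌋ − ⌊43340/2378⌋ = 18 − 18 = 0
n=45: ⌊(46·985)/2378⌋ − ⌊(45·985)/2378⌋ = ⌊45310/2378⌋ − ⌊44325/2378⌋ = 19 − 18 = 1
n=46: ⌊(47·985)/2378⌋ − ⌊(46·985)/2378⌋ = ⌊46295/2378⌋ − ⌊45310/2378⌋ = 19 − 19 = 0
n=47: ⌊(48·985)/2378⌋ − ⌊(47·985)/2378⌋ = ⌊47280/2378⌋ − ⌊46295/2378⌋ = 19 − 19 = 0
n=48: ⌊(49·985)/2378⌋ − ⌊(48·985)/2378⌋ = ⌊48265/2378⌋ − ⌊47280/2378⌋ = 20 − 19 = 1
n=49: ⌊(50·985)/2378⌋ − ⌊(49·985)/2378⌋ = ⌊49250/2378⌋ − ⌊48265/2378⌋ = 20 − 20 = 0
n=50: ⌊(51·985)/2378⌋ − ⌊(50·985)/2378⌋ = ⌊50235/2378⌋ − ⌊49250/2378⌋ = 21 − 20 = 1
n=51: ⌊(52·985)/2378⌋ − ⌊(51·985)/2378⌋ = ⌊51220/2378⌋ − ⌊50235/2378⌋ = 21 − 21 = 0
n=52: ⌊(53·985)/2378⌋ − ⌊(52·985)/2378⌋ = ⌊52205/2378⌋ − ⌊51220/2378⌋ = 21 − 21 = 0
n=53: ⌊(54·985)/2378⌋ − ⌊(53·985)/2378⌋ = ⌊53190/2378⌋ − ⌊52205/2378⌋ = 22 − 21 = 1
n=54: ⌊(55·985)/2378⌋ − ⌊(54·985)/2378⌋ = ⌊54175/2378⌋ − ⌊53190/2378⌋ = 22 − 22 = 0
n=55: ⌊(56·985)/2378⌋ − ⌊(55·985)/2378⌋ = ⌊55160/2378⌋ − ⌊54175/2378⌋ = 23 − 22 = 1
n=56: ⌊(57·985)/2378⌋ − ⌊(56·985)/2378⌋ = ⌊56145/2378⌋ − ⌊55160/2378⌋ = 23 − 23 = 0
n=57: ⌊(58·985)/2378⌋ − ⌊(57·985)/2378⌋ = ⌊57130/2378⌋ − ⌊56145/2378⌋ = 24 − 23 = 1
n=58: ⌊(59·985)/2378⌋ − ⌊(58·985)/2378⌋ = ⌊58115/2378⌋ − ⌊57130/2378⌋ = 24 − 24 = 0
n=59: ⌊(60·985)/2378⌋ − ⌊(59·985)/2378⌋ = ⌊59100/2378⌋ − ⌊58115/2378⌋ = 24 − 24 = 0
n=60: ⌊(61·985)/2378⌋ − ⌊(60·985)/2378⌋ = ⌊60085/2378⌋ − ⌊59100/2378⌋ = 25 − 24 = 1
n=61: ⌊(62·985)/2378⌋ − ⌊(61·985)/2378⌋ = ⌊61070/2378⌋ − ⌊60085/2378⌋ = 25 − 25 = 0
n=62: ⌊(63·985)/2378⌋ − ⌊(62·985)/2378⌋ = ⌊62055/2378⌋ − ⌊61070/2378⌋ = 26 − 25 = 1
n=63: ⌊(64·985)/2378⌋ − ⌊(63·985)/2378⌋ = ⌊63040/2378⌋ − ⌊62055/2378⌋ = 26 − 26 = 0
n=64: ⌊(65·985)/2378⌋ − ⌊(64·985)/2378⌋ = ⌊64025/2378⌋ − ⌊63040/2378⌋ = 26 − 26 = 0
n=65: ⌊(66·985)/2378⌋ − ⌊(65·985)/2378⌋ = ⌊65010/2378⌋ − ⌊64025/2378⌋ = 27 − 26 = 1
n=66: ⌊(67·985)/2378⌋ − ⌊(66·985)/2378⌋ = ⌊65995/2378⌋ − ⌊65010/2378⌋ = 27 − 27 = 0
n=67: ⌊(68·985)/2378⌋ − ⌊(67·985)/2378⌋ = ⌊66980/2378⌋ − ⌊65995/2378⌋ = 28 − 27 = 1
n=68: ⌊(69·985)/2378⌋ − ⌊(68·985)/2378⌋ = ⌊67965/2378⌋ − ⌊66980/2378⌋ = 28 − 28 = 0
n=69: ⌊(70·985)/2378⌋ − ⌊(69·985)/2378⌋ = ⌊68950/2378⌋ − ⌊67965/2378⌋ = 28 − 28 = 0
n=70: ⌊(71·985)/2378⌋ − ⌊(70·985)/2378⌋ = ⌊69935/2378⌋ − ⌊68950/2378⌋ = 29 − 28 = 1
n=71: ⌊(72·985)/2378⌋ − ⌊(71·985)/2378⌋ = ⌊70920/2378⌋ − ⌊69935/2378⌋ = 29 − 29 = 0
n=72: ⌊(73·985)/2378⌋ − ⌊(72·985)/2378⌋ = ⌊71905/2378⌋ − ⌊70920/2378⌋ = 30 − 29 = 1
n=73: ⌊(74·985)/2378⌋ − ⌊(73·985)/2378⌋ = ⌊72890/2378⌋ − ⌊71905/2378⌋ = 30 − 30 = 0
n=74: ⌊(75·985)/2378⌋ − ⌊(74·985)/2378⌋ = ⌊73875/2378⌋ − ⌊72890/2378⌋ = 31 − 30 = 1
n=75: ⌊(76·985)/2378⌋ − ⌊(75·985)/2378⌋ = ⌊74860/2378⌋ − ⌊73875/2378⌋ = 31 − 31 = 0
n=76: ⌊(77·985)/2378⌋ − ⌊(76·985)/2378⌋ = ⌊75845/2378⌋ − ⌊74860/2378⌋ = 31 − 31 = 0
n=77: ⌊(78·985)/2378⌋ − ⌊(77·985)/2378⌋ = ⌊76830/2378⌋ − ⌊75845/2378⌋ = 32 − 31 = 1
n=78: ⌊(79·985)/2378⌋ − ⌊(78·985)/2378⌋ = ⌊77815/2378⌋ − ⌊76830/2378⌋ = 32 − 32 = 0
n=79: ⌊(80·985)/2378⌋ − ⌊(79·985)/2378⌋ = ⌊78800/2378⌋ − ⌊77815/2378⌋ = 33 − 32 = 1
n=80: ⌊(81·985)/2378⌋ − ⌊(80·985)/2378⌋ = ⌊79785/2378⌋ − ⌊78800/2378⌋ = 33 − 33 = 0
n=81: ⌊(82·985)/2378⌋ − ⌊(81·985)/2378⌋ = ⌊80770/2378⌋ − ⌊79785/2378⌋ = 33 − 33 = 0
n=82: ⌊(83·985)/2378⌋ − ⌊(82·985)/2378⌋ = ⌊81755/2378⌋ − ⌊80770/2378⌋ = 34 − 33 = 1

00101001010010101001010010101001010010100101010010100101010010100101001010100101001


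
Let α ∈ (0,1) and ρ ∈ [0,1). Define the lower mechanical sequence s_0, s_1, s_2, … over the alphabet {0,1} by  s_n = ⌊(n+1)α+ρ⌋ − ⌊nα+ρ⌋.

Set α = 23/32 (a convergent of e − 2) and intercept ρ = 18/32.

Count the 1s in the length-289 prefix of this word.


208

#1s = Σ_{n=0}^{288} s_n = Σ_{n=0}^{288} (⌊(n+1)α+ρ⌋ − ⌊nα+ρ⌋)
the sum telescopes: every ⌊nα+ρ⌋ with 0 < n < 289 appears once with + and once with −, leaving ⌊289α+ρ⌋ − ⌊0·α+ρ⌋
289α + ρ = (289·23 + 18) / 32 = 6665/32
ρ = 18/32
⌊6665/32⌋ = 208,  ⌊18/32⌋ = 0
#1s = 208 − 0 = 208


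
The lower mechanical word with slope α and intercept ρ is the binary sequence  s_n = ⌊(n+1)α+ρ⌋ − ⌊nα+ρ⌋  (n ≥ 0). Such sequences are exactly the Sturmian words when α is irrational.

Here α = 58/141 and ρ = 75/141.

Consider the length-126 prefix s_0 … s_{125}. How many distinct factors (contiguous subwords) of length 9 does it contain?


t_n = ⌊(n·58+75)/141⌋ for n = 0 … 126:
  n=0…9: ⌊75/141⌋=0 ⌊133/141⌋=0 ⌊191/141⌋=1 ⌊249/141⌋=1 ⌊307/141⌋=2 ⌊365/141⌋=2 ⌊423/141⌋=3 ⌊481/141⌋=3 ⌊539/141⌋=3 ⌊597/141⌋=4
  n=10…19: ⌊655/141⌋=4 ⌊713/141⌋=5 ⌊771/141⌋=5 ⌊829/141⌋=5 ⌊887/141⌋=6 ⌊945/141⌋=6 ⌊1003/141⌋=7 ⌊1061/141⌋=7 ⌊1119/141⌋=7 ⌊1177/141⌋=8
  n=20…29: ⌊1235/141⌋=8 ⌊1293/141⌋=9 ⌊1351/141⌋=9 ⌊1409/141⌋=9 ⌊1467/141⌋=10 ⌊1525/141⌋=10 ⌊1583/141⌋=11 ⌊1641/141⌋=11 ⌊1699/141⌋=12 ⌊1757/141⌋=12
  n=30…39: ⌊1815/141⌋=12 ⌊1873/141⌋=13 ⌊1931/141⌋=13 ⌊1989/141⌋=14 ⌊2047/141⌋=14 ⌊2105/141⌋=14 ⌊2163/141⌋=15 ⌊2221/141⌋=15 ⌊2279/141⌋=16 ⌊2337/141⌋=16
  n=40…49: ⌊2395/141⌋=16 ⌊2453/141⌋=17 ⌊2511/141⌋=17 ⌊2569/141⌋=18 ⌊2627/141⌋=18 ⌊2685/141⌋=19 ⌊2743/141⌋=19 ⌊2801/141⌋=19 ⌊2859/141⌋=20 ⌊2917/141⌋=20
  n=50…59: ⌊2975/141⌋=21 ⌊3033/141⌋=21 ⌊3091/141⌋=21 ⌊3149/141⌋=22 ⌊3207/141⌋=22 ⌊3265/141⌋=23 ⌊3323/141⌋=23 ⌊3381/141⌋=23 ⌊3439/141⌋=24 ⌊3497/141⌋=24
  n=60…69: ⌊3555/141⌋=25 ⌊3613/141⌋=25 ⌊3671/141⌋=26 ⌊3729/141⌋=26 ⌊3787/141⌋=26 ⌊3845/141⌋=27 ⌊3903/141⌋=27 ⌊3961/141⌋=28 ⌊4019/141⌋=28 ⌊4077/141⌋=28
  n=70…79: ⌊4135/141⌋=29 ⌊4193/141⌋=29 ⌊4251/141⌋=30 ⌊4309/141⌋=30 ⌊4367/141⌋=30 ⌊4425/141⌋=31 ⌊4483/141⌋=31 ⌊4541/141⌋=32 ⌊4599/141⌋=32 ⌊4657/141⌋=33
  n=80…89: ⌊4715/141⌋=33 ⌊4773/141⌋=33 ⌊4831/141⌋=34 ⌊4889/141⌋=34 ⌊4947/141⌋=35 ⌊5005/141⌋=35 ⌊5063/141⌋=35 ⌊5121/141⌋=36 ⌊5179/141⌋=36 ⌊5237/141⌋=37
  n=90…99: ⌊5295/141⌋=37 ⌊5353/141⌋=37 ⌊5411/141⌋=38 ⌊5469/141⌋=38 ⌊5527/141⌋=39 ⌊5585/141⌋=39 ⌊5643/141⌋=40 ⌊5701/141⌋=40 ⌊5759/141⌋=40 ⌊5817/141⌋=41
  n=100…109: ⌊5875/141⌋=41 ⌊5933/141⌋=42 ⌊5991/141⌋=42 ⌊6049/141⌋=42 ⌊6107/141⌋=43 ⌊6165/141⌋=43 ⌊6223/141⌋=44 ⌊6281/141⌋=44 ⌊6339/141⌋=44 ⌊6397/141⌋=45
  n=110…119: ⌊6455/141⌋=45 ⌊6513/141⌋=46 ⌊6571/141⌋=46 ⌊6629/141⌋=47 ⌊6687/141⌋=47 ⌊6745/141⌋=47 ⌊6803/141⌋=48 ⌊6861/141⌋=48 ⌊6919/141⌋=49 ⌊6977/141⌋=49
  n=120…126: ⌊7035/141⌋=49 ⌊7093/141⌋=50 ⌊7151/141⌋=50 ⌊7209/141⌋=51 ⌊7267/141⌋=51 ⌊7325/141⌋=51 ⌊7383/141⌋=52
s_n = t_(n+1) − t_n for n = 0 … 125 gives
prefix = 010101001010010100101001010100101001010010101001010010100101010010100101001010100101001010010101001010010100101010010100101001
slide a length-9 window over [0..8] … [117..125] (118 windows); first occurrence of each distinct factor:
  [  0..  8] 010101001
  [  1..  9] 101010010
  [  2.. 10] 010100101
  [  3.. 11] 101001010
  [  4.. 12] 010010100
  [  5.. 13] 100101001
  [  6.. 14] 001010010
  [ 19.. 27] 010010101
  [ 20.. 28] 100101010
  [ 21.. 29] 001010100
  (the other 108 windows repeat one of these)
distinct factors: {001010010, 001010100, 010010100, 010010101, 010100101, 010101001, 100101001, 100101010, 101001010, 101010010}
count = 10  (Sturmian bound for length 9 is 10)

10


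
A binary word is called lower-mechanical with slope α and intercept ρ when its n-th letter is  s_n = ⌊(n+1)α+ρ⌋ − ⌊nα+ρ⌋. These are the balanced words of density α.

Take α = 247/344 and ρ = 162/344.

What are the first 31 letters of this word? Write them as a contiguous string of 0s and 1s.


n=0: ⌊(1·247+162)/344⌋ − ⌊(0·247+162)/344⌋ = ⌊409/344⌋ − ⌊162/344⌋ = 1 − 0 = 1
n=1: ⌊(2·247+162)/344⌋ − ⌊(1·247+162)/344⌋ = ⌊656/344⌋ − ⌊409/344⌋ = 1 − 1 = 0
n=2: ⌊(3·247+162)/344⌋ − ⌊(2·247+162)/344⌋ = ⌊903/344⌋ − ⌊656/344⌋ = 2 − 1 = 1
n=3: ⌊(4·247+162)/344⌋ − ⌊(3·247+162)/344⌋ = ⌊1150/344⌋ − ⌊903/344⌋ = 3 − 2 = 1
n=4: ⌊(5·247+162)/344⌋ − ⌊(4·247+162)/344⌋ = ⌊1397/344⌋ − ⌊1150/344⌋ = 4 − 3 = 1
n=5: ⌊(6·247+162)/344⌋ − ⌊(5·247+162)/344⌋ = ⌊1644/344⌋ − ⌊1397/344⌋ = 4 − 4 = 0
n=6: ⌊(7·247+162)/344⌋ − ⌊(6·247+162)/344⌋ = ⌊1891/344⌋ − ⌊1644/344⌋ = 5 − 4 = 1
n=7: ⌊(8·247+162)/344⌋ − ⌊(7·247+162)/344⌋ = ⌊2138/344⌋ − ⌊1891/344⌋ = 6 − 5 = 1
n=8: ⌊(9·247+162)/344⌋ − ⌊(8·247+162)/344⌋ = ⌊2385/344⌋ − ⌊2138/344⌋ = 6 − 6 = 0
n=9: ⌊(10·247+162)/344⌋ − ⌊(9·247+162)/344⌋ = ⌊2632/344⌋ − ⌊2385/344⌋ = 7 − 6 = 1
n=10: ⌊(11·247+162)/344⌋ − ⌊(10·247+162)/344⌋ = ⌊2879/344⌋ − ⌊2632/344⌋ = 8 − 7 = 1
n=11: ⌊(12·247+162)/344⌋ − ⌊(11·247+162)/344⌋ = ⌊3126/344⌋ − ⌊2879/344⌋ = 9 − 8 = 1
n=12: ⌊(13·247+162)/344⌋ − ⌊(12·247+162)/344⌋ = ⌊3373/344⌋ − ⌊3126/344⌋ = 9 − 9 = 0
n=13: ⌊(14·247+162)/344⌋ − ⌊(13·247+162)/344⌋ = ⌊3620/344⌋ − ⌊3373/344⌋ = 10 − 9 = 1
n=14: ⌊(15·247+162)/344⌋ − ⌊(14·247+162)/344⌋ = ⌊3867/344⌋ − ⌊3620/344⌋ = 11 − 10 = 1
n=15: ⌊(16·247+162)/344⌋ − ⌊(15·247+162)/344⌋ = ⌊4114/344⌋ − ⌊3867/344⌋ = 11 − 11 = 0
n=16: ⌊(17·247+162)/344⌋ − ⌊(16·247+162)/344⌋ = ⌊4361/344⌋ − ⌊4114/344⌋ = 12 − 11 = 1
n=17: ⌊(18·247+162)/344⌋ − ⌊(17·247+162)/344⌋ = ⌊4608/344⌋ − ⌊4361/344⌋ = 13 − 12 = 1
n=18: ⌊(19·247+162)/344⌋ − ⌊(18·247+162)/344⌋ = ⌊4855/344⌋ − ⌊4608/344⌋ = 14 − 13 = 1
n=19: ⌊(20·247+162)/344⌋ − ⌊(19·247+162)/344⌋ = ⌊5102/344⌋ − ⌊4855/344⌋ = 14 − 14 = 0
n=20: ⌊(21·247+162)/344⌋ − ⌊(20·247+162)/344⌋ = ⌊5349/344⌋ − ⌊5102/344⌋ = 15 − 14 = 1
n=21: ⌊(22·247+162)/344⌋ − ⌊(21·247+162)/344⌋ = ⌊5596/344⌋ − ⌊5349/344⌋ = 16 − 15 = 1
n=22: ⌊(23·247+162)/344⌋ − ⌊(22·247+162)/344⌋ = ⌊5843/344⌋ − ⌊5596/344⌋ = 16 − 16 = 0
n=23: ⌊(24·247+162)/344⌋ − ⌊(23·247+162)/344⌋ = ⌊6090/344⌋ − ⌊5843/344⌋ = 17 − 16 = 1
n=24: ⌊(25·247+162)/344⌋ − ⌊(24·247+162)/344⌋ = ⌊6337/344⌋ − ⌊6090/344⌋ = 18 − 17 = 1
n=25: ⌊(26·247+162)/344⌋ − ⌊(25·247+162)/344⌋ = ⌊6584/344⌋ − ⌊6337/344⌋ = 19 − 18 = 1
n=26: ⌊(27·247+162)/344⌋ − ⌊(26·247+162)/344⌋ = ⌊6831/344⌋ − ⌊6584/344⌋ = 19 − 19 = 0
n=27: ⌊(28·247+162)/344⌋ − ⌊(27·247+162)/344⌋ = ⌊7078/344⌋ − ⌊6831/344⌋ = 20 − 19 = 1
n=28: ⌊(29·247+162)/344⌋ − ⌊(28·247+162)/344⌋ = ⌊7325/344⌋ − ⌊7078/344⌋ = 21 − 20 = 1
n=29: ⌊(30·247+162)/344⌋ − ⌊(29·247+162)/344⌋ = ⌊7572/344⌋ − ⌊7325/344⌋ = 22 − 21 = 1
n=30: ⌊(31·247+162)/344⌋ − ⌊(30·247+162)/344⌋ = ⌊7819/344⌋ − ⌊7572/344⌋ = 22 − 22 = 0

1011101101110110111011011101110


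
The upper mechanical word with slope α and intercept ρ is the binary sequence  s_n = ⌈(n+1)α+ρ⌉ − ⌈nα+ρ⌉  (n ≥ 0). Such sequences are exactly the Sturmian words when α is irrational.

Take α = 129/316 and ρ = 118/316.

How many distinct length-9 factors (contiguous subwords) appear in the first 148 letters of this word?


10

t_n = ⌈(n·129+118)/316⌉ for n = 0 … 148:
  n=0…9: ⌈118/316⌉=1 ⌈247/316⌉=1 ⌈376/316⌉=2 ⌈505/316⌉=2 ⌈634/316⌉=3 ⌈763/316⌉=3 ⌈892/316⌉=3 ⌈1021/316⌉=4 ⌈1150/316⌉=4 ⌈1279/316⌉=5
  n=10…19: ⌈1408/316⌉=5 ⌈1537/316⌉=5 ⌈1666/316⌉=6 ⌈1795/316⌉=6 ⌈1924/316⌉=7 ⌈2053/316⌉=7 ⌈2182/316⌉=7 ⌈2311/316⌉=8 ⌈2440/316⌉=8 ⌈2569/316⌉=9
  n=20…29: ⌈2698/316⌉=9 ⌈2827/316⌉=9 ⌈2956/316⌉=10 ⌈3085/316⌉=10 ⌈3214/316⌉=11 ⌈3343/316⌉=11 ⌈3472/316⌉=11 ⌈3601/316⌉=12 ⌈3730/316⌉=12 ⌈3859/316⌉=13
  n=30…39: ⌈3988/316⌉=13 ⌈4117/316⌉=14 ⌈4246/316⌉=14 ⌈4375/316⌉=14 ⌈4504/316⌉=15 ⌈4633/316⌉=15 ⌈4762/316⌉=16 ⌈4891/316⌉=16 ⌈5020/316⌉=16 ⌈5149/316⌉=17
  n=40…49: ⌈5278/316⌉=17 ⌈5407/316⌉=18 ⌈5536/316⌉=18 ⌈5665/316⌉=18 ⌈5794/316⌉=19 ⌈5923/316⌉=19 ⌈6052/316⌉=20 ⌈6181/316⌉=20 ⌈6310/316⌉=20 ⌈6439/316⌉=21
  n=50…59: ⌈6568/316⌉=21 ⌈6697/316⌉=22 ⌈6826/316⌉=22 ⌈6955/316⌉=23 ⌈7084/316⌉=23 ⌈7213/316⌉=23 ⌈7342/316⌉=24 ⌈7471/316⌉=24 ⌈7600/316⌉=25 ⌈7729/316⌉=25
  n=60…69: ⌈7858/316⌉=25 ⌈7987/316⌉=26 ⌈8116/316⌉=26 ⌈8245/316⌉=27 ⌈8374/316⌉=27 ⌈8503/316⌉=27 ⌈8632/316⌉=28 ⌈8761/316⌉=28 ⌈8890/316⌉=29 ⌈9019/316⌉=29
  n=70…79: ⌈9148/316⌉=29 ⌈9277/316⌉=30 ⌈9406/316⌉=30 ⌈9535/316⌉=31 ⌈9664/316⌉=31 ⌈9793/316⌉=31 ⌈9922/316⌉=32 ⌈10051/316⌉=32 ⌈10180/316⌉=33 ⌈10309/316⌉=33
  n=80…89: ⌈10438/316⌉=34 ⌈10567/316⌉=34 ⌈10696/316⌉=34 ⌈10825/316⌉=35 ⌈10954/316⌉=35 ⌈11083/316⌉=36 ⌈11212/316⌉=36 ⌈11341/316⌉=36 ⌈11470/316⌉=37 ⌈11599/316⌉=37
  n=90…99: ⌈11728/316⌉=38 ⌈11857/316⌉=38 ⌈11986/316⌉=38 ⌈12115/316⌉=39 ⌈12244/316⌉=39 ⌈12373/316⌉=40 ⌈12502/316⌉=40 ⌈12631/316⌉=40 ⌈12760/316⌉=41 ⌈12889/316⌉=41
  n=100…109: ⌈13018/316⌉=42 ⌈13147/316⌉=42 ⌈13276/316⌉=43 ⌈13405/316⌉=43 ⌈13534/316⌉=43 ⌈13663/316⌉=44 ⌈13792/316⌉=44 ⌈13921/316⌉=45 ⌈14050/316⌉=45 ⌈14179/316⌉=45
  n=110…119: ⌈14308/316⌉=46 ⌈14437/316⌉=46 ⌈14566/316⌉=47 ⌈14695/316⌉=47 ⌈14824/316⌉=47 ⌈14953/316⌉=48 ⌈15082/316⌉=48 ⌈15211/316⌉=49 ⌈15340/316⌉=49 ⌈15469/316⌉=49
  n=120…129: ⌈15598/316⌉=50 ⌈15727/316⌉=50 ⌈15856/316⌉=51 ⌈15985/316⌉=51 ⌈16114/316⌉=51 ⌈16243/316⌉=52 ⌈16372/316⌉=52 ⌈16501/316⌉=53 ⌈16630/316⌉=53 ⌈16759/316⌉=54
  n=130…139: ⌈16888/316⌉=54 ⌈17017/316⌉=54 ⌈17146/316⌉=55 ⌈17275/316⌉=55 ⌈17404/316⌉=56 ⌈17533/316⌉=56 ⌈17662/316⌉=56 ⌈17791/316⌉=57 ⌈17920/316⌉=57 ⌈18049/316⌉=58
  n=140…148: ⌈18178/316⌉=58 ⌈18307/316⌉=58 ⌈18436/316⌉=59 ⌈18565/316⌉=59 ⌈18694/316⌉=60 ⌈18823/316⌉=60 ⌈18952/316⌉=60 ⌈19081/316⌉=61 ⌈19210/316⌉=61
s_n = t_(n+1) − t_n for n = 0 … 147 gives
prefix = 0101001010010100101001010010101001010010100101001010100101001010010100101001010100101001010010100101010010100101001010010100101010010100101001010010
slide a length-9 window over [0..8] … [139..147] (140 windows); first occurrence of each distinct factor:
  [  0..  8] 010100101
  [  1..  9] 101001010
  [  2.. 10] 010010100
  [  3.. 11] 100101001
  [  4.. 12] 001010010
  [ 22.. 30] 010010101
  [ 23.. 31] 100101010
  [ 24.. 32] 001010100
  [ 25.. 33] 010101001
  [ 26.. 34] 101010010
  (the other 130 windows repeat one of these)
distinct factors: {001010010, 001010100, 010010100, 010010101, 010100101, 010101001, 100101001, 100101010, 101001010, 101010010}
count = 10  (Sturmian bound for length 9 is 10)


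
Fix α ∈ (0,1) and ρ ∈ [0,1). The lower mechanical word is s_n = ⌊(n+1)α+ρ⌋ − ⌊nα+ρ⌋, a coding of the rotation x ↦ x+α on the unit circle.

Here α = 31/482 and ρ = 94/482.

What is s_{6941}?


(n+1)α + ρ = (6942·31 + 94) / 482 = 215296/482
nα + ρ     = (6941·31 + 94) / 482 = 215265/482
⌊215296/482⌋ = 446,  ⌊215265/482⌋ = 446
s_{6941} = 446 − 446 = 0

0


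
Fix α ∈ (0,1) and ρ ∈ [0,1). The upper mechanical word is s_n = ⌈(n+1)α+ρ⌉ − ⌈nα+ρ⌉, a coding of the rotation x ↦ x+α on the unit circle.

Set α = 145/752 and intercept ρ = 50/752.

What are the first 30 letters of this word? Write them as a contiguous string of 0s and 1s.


000010000010000100001000010000

n=0: ⌈(1·145+50)/752⌉ − ⌈(0·145+50)/752⌉ = ⌈195/752⌉ − ⌈50/752⌉ = 1 − 1 = 0
n=1: ⌈(2·145+50)/752⌉ − ⌈(1·145+50)/752⌉ = ⌈340/752⌉ − ⌈195/752⌉ = 1 − 1 = 0
n=2: ⌈(3·145+50)/752⌉ − ⌈(2·145+50)/752⌉ = ⌈485/752⌉ − ⌈340/752⌉ = 1 − 1 = 0
n=3: ⌈(4·145+50)/752⌉ − ⌈(3·145+50)/752⌉ = ⌈630/752⌉ − ⌈485/752⌉ = 1 − 1 = 0
n=4: ⌈(5·145+50)/752⌉ − ⌈(4·145+50)/752⌉ = ⌈775/752⌉ − ⌈630/752⌉ = 2 − 1 = 1
n=5: ⌈(6·145+50)/752⌉ − ⌈(5·145+50)/752⌉ = ⌈920/752⌉ − ⌈775/752⌉ = 2 − 2 = 0
n=6: ⌈(7·145+50)/752⌉ − ⌈(6·145+50)/752⌉ = ⌈1065/752⌉ − ⌈920/752⌉ = 2 − 2 = 0
n=7: ⌈(8·145+50)/752⌉ − ⌈(7·145+50)/752⌉ = ⌈1210/752⌉ − ⌈1065/752⌉ = 2 − 2 = 0
n=8: ⌈(9·145+50)/752⌉ − ⌈(8·145+50)/752⌉ = ⌈1355/752⌉ − ⌈1210/752⌉ = 2 − 2 = 0
n=9: ⌈(10·145+50)/752⌉ − ⌈(9·145+50)/752⌉ = ⌈1500/752⌉ − ⌈1355/752⌉ = 2 − 2 = 0
n=10: ⌈(11·145+50)/752⌉ − ⌈(10·145+50)/752⌉ = ⌈1645/752⌉ − ⌈1500/752⌉ = 3 − 2 = 1
n=11: ⌈(12·145+50)/752⌉ − ⌈(11·145+50)/752⌉ = ⌈1790/752⌉ − ⌈1645/752⌉ = 3 − 3 = 0
n=12: ⌈(13·145+50)/752⌉ − ⌈(12·145+50)/752⌉ = ⌈1935/752⌉ − ⌈1790/752⌉ = 3 − 3 = 0
n=13: ⌈(14·145+50)/752⌉ − ⌈(13·145+50)/752⌉ = ⌈2080/752⌉ − ⌈1935/752⌉ = 3 − 3 = 0
n=14: ⌈(15·145+50)/752⌉ − ⌈(14·145+50)/752⌉ = ⌈2225/752⌉ − ⌈2080/752⌉ = 3 − 3 = 0
n=15: ⌈(16·145+50)/752⌉ − ⌈(15·145+50)/752⌉ = ⌈2370/752⌉ − ⌈2225/752⌉ = 4 − 3 = 1
n=16: ⌈(17·145+50)/752⌉ − ⌈(16·145+50)/752⌉ = ⌈2515/752⌉ − ⌈2370/752⌉ = 4 − 4 = 0
n=17: ⌈(18·145+50)/752⌉ − ⌈(17·145+50)/752⌉ = ⌈2660/752⌉ − ⌈2515/752⌉ = 4 − 4 = 0
n=18: ⌈(19·145+50)/752⌉ − ⌈(18·145+50)/752⌉ = ⌈2805/752⌉ − ⌈2660/752⌉ = 4 − 4 = 0
n=19: ⌈(20·145+50)/752⌉ − ⌈(19·145+50)/752⌉ = ⌈2950/752⌉ − ⌈2805/752⌉ = 4 − 4 = 0
n=20: ⌈(21·145+50)/752⌉ − ⌈(20·145+50)/752⌉ = ⌈3095/752⌉ − ⌈2950/752⌉ = 5 − 4 = 1
n=21: ⌈(22·145+50)/752⌉ − ⌈(21·145+50)/752⌉ = ⌈3240/752⌉ − ⌈3095/752⌉ = 5 − 5 = 0
n=22: ⌈(23·145+50)/752⌉ − ⌈(22·145+50)/752⌉ = ⌈3385/752⌉ − ⌈3240/752⌉ = 5 − 5 = 0
n=23: ⌈(24·145+50)/752⌉ − ⌈(23·145+50)/752⌉ = ⌈3530/752⌉ − ⌈3385/752⌉ = 5 − 5 = 0
n=24: ⌈(25·145+50)/752⌉ − ⌈(24·145+50)/752⌉ = ⌈3675/752⌉ − ⌈3530/752⌉ = 5 − 5 = 0
n=25: ⌈(26·145+50)/752⌉ − ⌈(25·145+50)/752⌉ = ⌈3820/752⌉ − ⌈3675/752⌉ = 6 − 5 = 1
n=26: ⌈(27·145+50)/752⌉ − ⌈(26·145+50)/752⌉ = ⌈3965/752⌉ − ⌈3820/752⌉ = 6 − 6 = 0
n=27: ⌈(28·145+50)/752⌉ − ⌈(27·145+50)/752⌉ = ⌈4110/752⌉ − ⌈3965/752⌉ = 6 − 6 = 0
n=28: ⌈(29·145+50)/752⌉ − ⌈(28·145+50)/752⌉ = ⌈4255/752⌉ − ⌈4110/752⌉ = 6 − 6 = 0
n=29: ⌈(30·145+50)/752⌉ − ⌈(29·145+50)/752⌉ = ⌈4400/752⌉ − ⌈4255/752⌉ = 6 − 6 = 0


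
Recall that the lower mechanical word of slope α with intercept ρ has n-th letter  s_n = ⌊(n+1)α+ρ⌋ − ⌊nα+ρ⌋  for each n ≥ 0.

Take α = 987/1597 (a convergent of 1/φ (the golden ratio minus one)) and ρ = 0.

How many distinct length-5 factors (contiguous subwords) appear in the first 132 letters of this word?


t_n = ⌊(n·987)/1597⌋ for n = 0 … 132:
  n=0…9: ⌊0/1597⌋=0 ⌊987/1597⌋=0 ⌊1974/1597⌋=1 ⌊2961/1597⌋=1 ⌊3948/1597⌋=2 ⌊4935/1597⌋=3 ⌊5922/1597⌋=3 ⌊6909/1597⌋=4 ⌊7896/1597⌋=4 ⌊8883/1597⌋=5
  n=10…19: ⌊9870/1597⌋=6 ⌊10857/1597⌋=6 ⌊11844/1597⌋=7 ⌊12831/1597⌋=8 ⌊13818/1597⌋=8 ⌊14805/1597⌋=9 ⌊15792/1597⌋=9 ⌊16779/1597⌋=10 ⌊17766/1597⌋=11 ⌊18753/1597⌋=11
  n=20…29: ⌊19740/1597⌋=12 ⌊20727/1597⌋=12 ⌊21714/1597⌋=13 ⌊22701/1597⌋=14 ⌊23688/1597⌋=14 ⌊24675/1597⌋=15 ⌊25662/1597⌋=16 ⌊26649/1597⌋=16 ⌊27636/1597⌋=17 ⌊28623/1597⌋=17
  n=30…39: ⌊29610/1597⌋=18 ⌊30597/1597⌋=19 ⌊31584/1597⌋=19 ⌊32571/1597⌋=20 ⌊33558/1597⌋=21 ⌊34545/1597⌋=21 ⌊35532/1597⌋=22 ⌊36519/1597⌋=22 ⌊37506/1597⌋=23 ⌊38493/1597⌋=24
  n=40…49: ⌊39480/1597⌋=24 ⌊40467/1597⌋=25 ⌊41454/1597⌋=25 ⌊42441/1597⌋=26 ⌊43428/1597⌋=27 ⌊44415/1597⌋=27 ⌊45402/1597⌋=28 ⌊46389/1597⌋=29 ⌊47376/1597⌋=29 ⌊48363/1597⌋=30
  n=50…59: ⌊49350/1597⌋=30 ⌊50337/1597⌋=31 ⌊51324/1597⌋=32 ⌊52311/1597⌋=32 ⌊53298/1597⌋=33 ⌊54285/1597⌋=33 ⌊55272/1597⌋=34 ⌊56259/1597⌋=35 ⌊57246/1597⌋=35 ⌊58233/1597⌋=36
  n=60…69: ⌊59220/1597⌋=37 ⌊60207/1597⌋=37 ⌊61194/1597⌋=38 ⌊62181/1597⌋=38 ⌊63168/1597⌋=39 ⌊64155/1597⌋=40 ⌊65142/1597⌋=40 ⌊66129/1597⌋=41 ⌊67116/1597⌋=42 ⌊68103/1597⌋=42
  n=70…79: ⌊69090/1597⌋=43 ⌊70077/1597⌋=43 ⌊71064/1597⌋=44 ⌊72051/1597⌋=45 ⌊73038/1597⌋=45 ⌊74025/1597⌋=46 ⌊75012/1597⌋=46 ⌊75999/1597⌋=47 ⌊76986/1597⌋=48 ⌊77973/1597⌋=48
  n=80…89: ⌊78960/1597⌋=49 ⌊79947/1597⌋=50 ⌊80934/1597⌋=50 ⌊81921/1597⌋=51 ⌊82908/1597⌋=51 ⌊83895/1597⌋=52 ⌊84882/1597⌋=53 ⌊85869/1597⌋=53 ⌊86856/1597⌋=54 ⌊87843/1597⌋=55
  n=90…99: ⌊88830/1597⌋=55 ⌊89817/1597⌋=56 ⌊90804/1597⌋=56 ⌊91791/1597⌋=57 ⌊92778/1597⌋=58 ⌊93765/1597⌋=58 ⌊94752/1597⌋=59 ⌊95739/1597⌋=59 ⌊96726/1597⌋=60 ⌊97713/1597⌋=61
  n=100…109: ⌊98700/1597⌋=61 ⌊99687/1597⌋=62 ⌊100674/1597⌋=63 ⌊101661/1597⌋=63 ⌊102648/1597⌋=64 ⌊103635/1597⌋=64 ⌊104622/1597⌋=65 ⌊105609/1597⌋=66 ⌊106596/1597⌋=66 ⌊107583/1597⌋=67
  n=110…119: ⌊108570/1597⌋=67 ⌊109557/1597⌋=68 ⌊110544/1597⌋=69 ⌊111531/1597⌋=69 ⌊112518/1597⌋=70 ⌊113505/1597⌋=71 ⌊114492/1597⌋=71 ⌊115479/1597⌋=72 ⌊116466/1597⌋=72 ⌊117453/1597⌋=73
  n=120…129: ⌊118440/1597⌋=74 ⌊119427/1597⌋=74 ⌊120414/1597⌋=75 ⌊121401/1597⌋=76 ⌊122388/1597⌋=76 ⌊123375/1597⌋=77 ⌊124362/1597⌋=77 ⌊125349/1597⌋=78 ⌊126336/1597⌋=79 ⌊127323/1597⌋=79
  n=130…132: ⌊128310/1597⌋=80 ⌊129297/1597⌋=80 ⌊130284/1597⌋=81
s_n = t_(n+1) − t_n for n = 0 … 131 gives
prefix = 010110101101101011010110110101101101011010110110101101011011010110110101101011011010110110101101011011010110101101101011011010110101
slide a length-5 window over [0..4] … [127..131] (128 windows); first occurrence of each distinct factor:
  [  0..  4] 01011
  [  1..  5] 10110
  [  2..  6] 01101
  [  3..  7] 11010
  [  4..  8] 10101
  [  8.. 12] 11011
  (the other 122 windows repeat one of these)
distinct factors: {01011, 01101, 10101, 10110, 11010, 11011}
count = 6  (Sturmian bound for length 5 is 6)

6
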